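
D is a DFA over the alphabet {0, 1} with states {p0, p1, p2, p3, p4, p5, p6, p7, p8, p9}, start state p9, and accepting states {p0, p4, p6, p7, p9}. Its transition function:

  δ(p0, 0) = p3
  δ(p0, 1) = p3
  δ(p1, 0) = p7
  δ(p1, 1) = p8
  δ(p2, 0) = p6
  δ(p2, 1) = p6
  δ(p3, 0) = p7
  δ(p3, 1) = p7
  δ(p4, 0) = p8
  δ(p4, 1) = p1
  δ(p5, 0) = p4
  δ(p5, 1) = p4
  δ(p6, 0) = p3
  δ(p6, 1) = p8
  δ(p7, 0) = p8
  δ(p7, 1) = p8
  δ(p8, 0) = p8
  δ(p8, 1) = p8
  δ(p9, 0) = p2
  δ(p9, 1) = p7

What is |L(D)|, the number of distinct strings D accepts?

The useful subgraph on states {p2, p3, p6, p7, p9} is acyclic, so L(D) is finite; the longest accepting path visits 5 useful states, giving maximum string length 4.
Counting accepting paths from p9 by length: 1 of length 0, 1 of length 1, 2 of length 2, 4 of length 4. Total 8.

8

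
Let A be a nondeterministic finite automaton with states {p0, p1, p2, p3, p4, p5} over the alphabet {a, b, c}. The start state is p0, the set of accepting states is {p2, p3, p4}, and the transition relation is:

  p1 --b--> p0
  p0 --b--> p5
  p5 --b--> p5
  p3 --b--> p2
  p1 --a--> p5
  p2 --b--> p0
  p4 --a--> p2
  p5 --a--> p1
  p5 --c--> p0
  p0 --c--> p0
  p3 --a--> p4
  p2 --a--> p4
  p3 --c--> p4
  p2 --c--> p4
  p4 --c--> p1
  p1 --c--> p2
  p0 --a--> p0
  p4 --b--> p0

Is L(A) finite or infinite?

State p0 is reachable from the start and can reach an accepting state, and it lies on the cycle p0 → p0.
Traversing that cycle any number of times yields accepted strings of unbounded length, so the language is infinite.

infinite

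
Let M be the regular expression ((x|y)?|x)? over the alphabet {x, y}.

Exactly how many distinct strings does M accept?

The expression has no Kleene star, so L(M) is finite. Expanding the alternatives gives {ε, x, y}.
That is 1 of length 0, 2 of length 1: 3 strings in all.

3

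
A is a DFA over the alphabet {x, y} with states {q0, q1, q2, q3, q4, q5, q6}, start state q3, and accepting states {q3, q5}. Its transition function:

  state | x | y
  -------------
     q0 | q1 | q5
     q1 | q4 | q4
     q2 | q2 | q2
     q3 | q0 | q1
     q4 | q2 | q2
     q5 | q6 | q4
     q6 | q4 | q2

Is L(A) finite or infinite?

The useful states (reachable from q3 and able to reach an accepting state) are {q0, q3, q5}.
Restricted to these states the transition graph has no cycle, so every accepting path has bounded length and L is finite.

finite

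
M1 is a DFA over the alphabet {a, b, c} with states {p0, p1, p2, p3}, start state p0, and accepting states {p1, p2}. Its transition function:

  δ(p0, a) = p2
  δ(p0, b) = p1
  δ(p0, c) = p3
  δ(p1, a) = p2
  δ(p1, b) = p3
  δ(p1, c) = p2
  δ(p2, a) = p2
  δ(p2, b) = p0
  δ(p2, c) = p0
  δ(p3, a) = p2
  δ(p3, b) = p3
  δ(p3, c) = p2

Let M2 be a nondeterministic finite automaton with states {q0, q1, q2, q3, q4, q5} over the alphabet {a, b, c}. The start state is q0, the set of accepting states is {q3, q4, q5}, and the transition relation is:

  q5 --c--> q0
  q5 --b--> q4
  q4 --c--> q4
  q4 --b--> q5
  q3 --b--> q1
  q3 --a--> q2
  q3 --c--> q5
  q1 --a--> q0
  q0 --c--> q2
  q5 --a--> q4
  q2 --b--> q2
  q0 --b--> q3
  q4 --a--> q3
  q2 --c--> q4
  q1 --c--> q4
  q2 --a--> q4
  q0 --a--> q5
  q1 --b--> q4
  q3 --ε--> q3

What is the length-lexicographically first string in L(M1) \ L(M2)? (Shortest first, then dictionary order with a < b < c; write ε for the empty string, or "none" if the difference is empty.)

ba

The string ba is accepted by M1 but not by M2.
No shorter string lies in the difference, and ba is the lexicographically first length-2 string in L(M1) \ L(M2).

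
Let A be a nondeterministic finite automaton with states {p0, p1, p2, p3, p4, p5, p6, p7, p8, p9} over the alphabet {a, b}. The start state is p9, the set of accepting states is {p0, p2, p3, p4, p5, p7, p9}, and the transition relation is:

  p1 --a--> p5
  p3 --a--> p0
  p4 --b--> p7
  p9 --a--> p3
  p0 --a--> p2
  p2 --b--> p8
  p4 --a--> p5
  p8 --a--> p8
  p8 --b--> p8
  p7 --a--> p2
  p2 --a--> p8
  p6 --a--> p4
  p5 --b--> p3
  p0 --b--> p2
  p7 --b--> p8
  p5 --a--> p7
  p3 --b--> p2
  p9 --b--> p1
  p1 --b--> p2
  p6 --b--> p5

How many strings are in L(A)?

15

The useful subgraph on states {p0, p1, p2, p3, p5, p7, p9} is acyclic, so L(A) is finite; the longest accepting path visits 6 useful states, giving maximum string length 5.
Counting accepting paths from p9 by length: 1 of length 0, 1 of length 1, 4 of length 2, 4 of length 3, 3 of length 4, 2 of length 5. Total 15.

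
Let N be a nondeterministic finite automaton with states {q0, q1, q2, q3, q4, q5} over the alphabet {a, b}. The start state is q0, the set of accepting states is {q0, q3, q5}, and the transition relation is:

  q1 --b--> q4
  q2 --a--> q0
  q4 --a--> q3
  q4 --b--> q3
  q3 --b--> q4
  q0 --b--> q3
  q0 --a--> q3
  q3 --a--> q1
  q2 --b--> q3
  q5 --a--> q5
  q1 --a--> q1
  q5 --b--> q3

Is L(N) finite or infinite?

State q1 is reachable from the start and can reach an accepting state, and it lies on the cycle q1 → q1.
Traversing that cycle any number of times yields accepted strings of unbounded length, so the language is infinite.

infinite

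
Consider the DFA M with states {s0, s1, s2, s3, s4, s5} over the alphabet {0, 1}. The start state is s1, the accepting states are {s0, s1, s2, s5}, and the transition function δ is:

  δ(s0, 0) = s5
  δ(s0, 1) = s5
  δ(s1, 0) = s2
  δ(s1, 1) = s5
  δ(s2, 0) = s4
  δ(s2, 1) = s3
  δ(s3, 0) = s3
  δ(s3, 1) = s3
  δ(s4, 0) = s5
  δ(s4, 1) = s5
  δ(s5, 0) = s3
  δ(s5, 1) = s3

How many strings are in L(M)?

The useful subgraph on states {s1, s2, s4, s5} is acyclic, so L(M) is finite; the longest accepting path visits 4 useful states, giving maximum string length 3.
Counting accepting paths from s1 by length: 1 of length 0, 2 of length 1, 2 of length 3. Total 5.

5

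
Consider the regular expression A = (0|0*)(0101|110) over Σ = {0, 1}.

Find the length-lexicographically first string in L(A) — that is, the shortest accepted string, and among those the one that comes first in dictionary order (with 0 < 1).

110

By inspection of the expression, no string of length less than 3 matches, and 110 is the lexicographically first match of length 3.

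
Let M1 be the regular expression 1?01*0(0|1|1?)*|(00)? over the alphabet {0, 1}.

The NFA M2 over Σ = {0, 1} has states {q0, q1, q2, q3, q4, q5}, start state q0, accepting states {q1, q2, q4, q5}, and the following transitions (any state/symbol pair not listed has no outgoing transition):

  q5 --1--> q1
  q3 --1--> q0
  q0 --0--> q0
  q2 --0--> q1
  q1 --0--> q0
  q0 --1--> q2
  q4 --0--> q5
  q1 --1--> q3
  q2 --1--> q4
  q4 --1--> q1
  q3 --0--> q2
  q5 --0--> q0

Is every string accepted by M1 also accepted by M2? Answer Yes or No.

The empty string ε is in L(M1) but not in L(M2).
So L(M1) ⊄ L(M2).

No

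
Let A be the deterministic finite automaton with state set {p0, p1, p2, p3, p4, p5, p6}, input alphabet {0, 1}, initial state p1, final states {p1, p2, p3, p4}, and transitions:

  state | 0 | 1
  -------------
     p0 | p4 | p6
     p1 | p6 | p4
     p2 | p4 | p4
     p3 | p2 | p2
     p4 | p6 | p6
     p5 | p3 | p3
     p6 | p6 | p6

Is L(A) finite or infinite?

finite

The useful states (reachable from p1 and able to reach an accepting state) are {p1, p4}.
Restricted to these states the transition graph has no cycle, so every accepting path has bounded length and L is finite.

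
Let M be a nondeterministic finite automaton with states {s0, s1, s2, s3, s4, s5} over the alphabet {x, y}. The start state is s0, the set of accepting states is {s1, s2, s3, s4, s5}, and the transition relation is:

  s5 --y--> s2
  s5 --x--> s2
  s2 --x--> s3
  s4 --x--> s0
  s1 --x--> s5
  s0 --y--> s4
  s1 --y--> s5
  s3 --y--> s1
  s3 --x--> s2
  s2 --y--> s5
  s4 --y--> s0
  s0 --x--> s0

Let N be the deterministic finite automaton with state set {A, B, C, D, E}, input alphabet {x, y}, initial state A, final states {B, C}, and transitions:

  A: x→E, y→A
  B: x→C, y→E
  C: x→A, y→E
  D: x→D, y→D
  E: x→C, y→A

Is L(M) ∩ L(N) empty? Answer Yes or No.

Yes

Exploring the product automaton M × N from the start pair (s0, A), following both machines on each input symbol, reaches 5 state pairs: (s0, A), (s0, E), (s4, A), (s0, C), (s4, E).
M accepts in {s1, s2, s3, s4, s5} and N accepts in {B, C}; no reachable pair has both components accepting, so no string drives both machines to acceptance simultaneously and L(M) ∩ L(N) = ∅.
So no string is accepted by both, and the intersection is empty.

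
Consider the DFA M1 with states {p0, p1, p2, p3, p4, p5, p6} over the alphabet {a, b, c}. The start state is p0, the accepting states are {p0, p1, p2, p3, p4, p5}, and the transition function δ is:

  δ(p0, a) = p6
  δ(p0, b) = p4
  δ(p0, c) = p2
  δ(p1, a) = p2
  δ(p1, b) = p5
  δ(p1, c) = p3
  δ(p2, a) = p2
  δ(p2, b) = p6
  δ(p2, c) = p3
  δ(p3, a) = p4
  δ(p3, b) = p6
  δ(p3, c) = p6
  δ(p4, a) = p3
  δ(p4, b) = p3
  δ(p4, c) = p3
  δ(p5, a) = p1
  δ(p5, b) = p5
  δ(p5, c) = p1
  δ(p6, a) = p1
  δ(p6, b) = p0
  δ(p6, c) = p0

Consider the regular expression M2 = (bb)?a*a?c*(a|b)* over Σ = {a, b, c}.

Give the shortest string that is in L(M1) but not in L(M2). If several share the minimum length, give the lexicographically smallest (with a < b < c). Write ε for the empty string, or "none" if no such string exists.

bc

The string bc is accepted by M1 but not by M2.
No shorter string lies in the difference, and bc is the lexicographically first length-2 string in L(M1) \ L(M2).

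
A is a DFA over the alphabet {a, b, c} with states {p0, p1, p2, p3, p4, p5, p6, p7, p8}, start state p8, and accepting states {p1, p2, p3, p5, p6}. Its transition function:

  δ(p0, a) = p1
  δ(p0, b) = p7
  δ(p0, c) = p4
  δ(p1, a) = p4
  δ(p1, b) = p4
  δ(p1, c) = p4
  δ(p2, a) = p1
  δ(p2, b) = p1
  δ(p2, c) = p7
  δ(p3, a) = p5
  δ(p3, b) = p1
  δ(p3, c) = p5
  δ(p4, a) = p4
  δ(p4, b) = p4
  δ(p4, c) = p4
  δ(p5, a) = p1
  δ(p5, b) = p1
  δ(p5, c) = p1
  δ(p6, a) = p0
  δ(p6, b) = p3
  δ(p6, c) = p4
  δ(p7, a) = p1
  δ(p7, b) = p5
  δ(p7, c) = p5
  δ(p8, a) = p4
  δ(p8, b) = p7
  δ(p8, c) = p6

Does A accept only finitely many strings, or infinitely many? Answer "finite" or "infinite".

The useful states (reachable from p8 and able to reach an accepting state) are {p0, p1, p3, p5, p6, p7, p8}.
Restricted to these states the transition graph has no cycle, so every accepting path has bounded length and L is finite.

finite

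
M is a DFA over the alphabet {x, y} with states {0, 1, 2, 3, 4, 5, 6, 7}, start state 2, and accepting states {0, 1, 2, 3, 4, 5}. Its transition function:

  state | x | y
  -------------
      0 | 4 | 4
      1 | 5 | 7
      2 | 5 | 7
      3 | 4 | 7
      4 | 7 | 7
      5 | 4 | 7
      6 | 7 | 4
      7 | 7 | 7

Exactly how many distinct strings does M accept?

3

The useful subgraph on states {2, 4, 5} is acyclic, so L(M) is finite; the longest accepting path visits 3 useful states, giving maximum string length 2.
Counting accepting paths from 2 by length: 1 of length 0, 1 of length 1, 1 of length 2. Total 3.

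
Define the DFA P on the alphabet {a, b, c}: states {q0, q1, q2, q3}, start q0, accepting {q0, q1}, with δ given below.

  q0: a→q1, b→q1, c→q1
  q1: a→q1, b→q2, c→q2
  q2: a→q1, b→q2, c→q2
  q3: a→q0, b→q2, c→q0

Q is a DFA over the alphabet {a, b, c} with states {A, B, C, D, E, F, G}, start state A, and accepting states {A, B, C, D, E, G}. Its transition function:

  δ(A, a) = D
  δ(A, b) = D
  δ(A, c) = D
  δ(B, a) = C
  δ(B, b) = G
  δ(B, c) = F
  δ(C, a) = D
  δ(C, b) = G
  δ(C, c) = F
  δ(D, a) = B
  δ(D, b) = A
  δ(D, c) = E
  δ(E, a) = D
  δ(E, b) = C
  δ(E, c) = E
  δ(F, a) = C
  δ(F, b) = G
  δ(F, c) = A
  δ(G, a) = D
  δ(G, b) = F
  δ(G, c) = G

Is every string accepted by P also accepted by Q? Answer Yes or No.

Exploring the product automaton P × Q from the start pair (q0, A), following both machines on each input symbol, reaches 10 state pairs: (q0, A), (q1, D), (q1, B), (q2, A), (q2, E), (q1, C), (q2, G), (q2, F), (q2, D), (q2, C).
P accepts in {q0, q1} and Q accepts in {A, B, C, D, E, G}. The reachable pairs whose P-component is accepting are (q0, A), (q1, D), (q1, B), (q1, C); in each of them the Q-component is accepting too, so the product for L(P) \ L(Q) (P-component accepting, Q-component rejecting) has no reachable accepting pair and the difference is empty.
Hence every string in L(P) is also in L(Q).

Yes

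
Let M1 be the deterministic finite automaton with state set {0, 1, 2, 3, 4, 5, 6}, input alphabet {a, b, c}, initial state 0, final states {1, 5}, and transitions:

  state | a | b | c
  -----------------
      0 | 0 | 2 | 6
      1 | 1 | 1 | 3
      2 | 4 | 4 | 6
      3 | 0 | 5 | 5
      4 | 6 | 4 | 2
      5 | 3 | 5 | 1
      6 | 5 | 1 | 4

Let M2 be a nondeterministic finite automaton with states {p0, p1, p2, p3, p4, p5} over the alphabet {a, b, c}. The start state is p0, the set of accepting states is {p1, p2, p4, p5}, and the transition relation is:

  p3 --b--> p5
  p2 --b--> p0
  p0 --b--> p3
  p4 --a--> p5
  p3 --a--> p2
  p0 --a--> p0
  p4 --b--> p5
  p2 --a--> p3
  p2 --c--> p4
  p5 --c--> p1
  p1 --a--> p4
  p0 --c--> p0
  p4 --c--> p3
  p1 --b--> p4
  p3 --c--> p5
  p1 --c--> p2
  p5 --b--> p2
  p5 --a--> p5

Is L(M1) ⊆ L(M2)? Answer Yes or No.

No

The string ca is in L(M1) but not in L(M2).
So L(M1) ⊄ L(M2).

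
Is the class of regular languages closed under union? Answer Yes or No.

Yes

Given DFAs for L₁ and L₂, run them in parallel: the product automaton on Q₁ × Q₂ that accepts when either component is accepting recognises L₁ ∪ L₂ (equivalently, R₁ | R₂ is a regular expression for it).
So the regular languages are closed under union.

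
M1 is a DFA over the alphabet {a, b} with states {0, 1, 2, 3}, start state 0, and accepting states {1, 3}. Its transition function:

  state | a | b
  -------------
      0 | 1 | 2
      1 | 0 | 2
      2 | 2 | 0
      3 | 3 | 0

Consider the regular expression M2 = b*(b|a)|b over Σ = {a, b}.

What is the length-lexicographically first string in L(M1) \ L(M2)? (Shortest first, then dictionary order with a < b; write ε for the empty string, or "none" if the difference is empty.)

The string aaa is accepted by M1 but not by M2.
No shorter string lies in the difference, and aaa is the lexicographically first length-3 string in L(M1) \ L(M2).

aaa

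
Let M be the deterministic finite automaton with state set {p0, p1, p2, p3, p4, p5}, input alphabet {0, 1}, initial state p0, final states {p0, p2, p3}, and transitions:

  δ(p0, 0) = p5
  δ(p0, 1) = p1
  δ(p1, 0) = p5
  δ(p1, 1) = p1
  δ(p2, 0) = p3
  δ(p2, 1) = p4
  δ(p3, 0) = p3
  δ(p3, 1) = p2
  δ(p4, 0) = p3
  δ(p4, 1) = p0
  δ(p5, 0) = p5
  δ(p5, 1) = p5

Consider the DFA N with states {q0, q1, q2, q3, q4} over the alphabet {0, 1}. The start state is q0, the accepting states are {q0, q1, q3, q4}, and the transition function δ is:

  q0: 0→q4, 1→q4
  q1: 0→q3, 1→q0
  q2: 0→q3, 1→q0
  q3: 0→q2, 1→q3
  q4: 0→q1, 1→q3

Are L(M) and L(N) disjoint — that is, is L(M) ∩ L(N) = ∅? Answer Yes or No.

The empty string ε is accepted by both M and N.
Hence L(M) ∩ L(N) ≠ ∅.

No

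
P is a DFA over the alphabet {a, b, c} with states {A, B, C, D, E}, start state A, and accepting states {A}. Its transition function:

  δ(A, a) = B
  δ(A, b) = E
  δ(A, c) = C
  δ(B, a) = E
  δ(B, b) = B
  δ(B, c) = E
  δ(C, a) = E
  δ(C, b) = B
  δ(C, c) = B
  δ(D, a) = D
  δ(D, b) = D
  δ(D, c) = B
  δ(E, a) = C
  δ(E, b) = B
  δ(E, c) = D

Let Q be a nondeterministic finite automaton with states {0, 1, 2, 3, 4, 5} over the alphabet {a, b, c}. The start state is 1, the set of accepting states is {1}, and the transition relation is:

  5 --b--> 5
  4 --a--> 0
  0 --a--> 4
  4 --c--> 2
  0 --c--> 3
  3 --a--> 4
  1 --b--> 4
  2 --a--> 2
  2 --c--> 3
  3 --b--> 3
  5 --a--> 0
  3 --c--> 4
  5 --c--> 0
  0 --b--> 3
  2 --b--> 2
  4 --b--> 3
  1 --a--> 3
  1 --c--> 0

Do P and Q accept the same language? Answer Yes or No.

Exploring the product automaton P × Q from the start pair (A, 1), following both machines on each input symbol, reaches 5 state pairs: (A, 1), (B, 3), (E, 4), (C, 0), (D, 2).
P accepts in {A} and Q accepts in {1}. In every reachable pair the two components are either both accepting — (A, 1) — or both non-accepting, so no string is accepted by exactly one of the machines: L(P) \ L(Q) and L(Q) \ L(P) are both empty.
Hence every string is accepted by P iff it is accepted by Q, and the two languages coincide.

Yes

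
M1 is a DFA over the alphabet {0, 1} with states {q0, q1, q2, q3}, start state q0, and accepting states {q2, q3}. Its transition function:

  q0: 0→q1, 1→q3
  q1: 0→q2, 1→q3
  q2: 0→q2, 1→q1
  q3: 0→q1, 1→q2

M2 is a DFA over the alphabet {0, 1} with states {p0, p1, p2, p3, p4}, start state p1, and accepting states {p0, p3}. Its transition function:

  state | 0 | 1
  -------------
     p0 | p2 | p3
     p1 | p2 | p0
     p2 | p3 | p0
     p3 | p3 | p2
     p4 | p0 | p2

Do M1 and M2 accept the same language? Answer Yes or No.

Exploring the product automaton M1 × M2 from the start pair (q0, p1), following both machines on each input symbol, reaches 4 state pairs: (q0, p1), (q1, p2), (q3, p0), (q2, p3).
M1 accepts in {q2, q3} and M2 accepts in {p0, p3}. In every reachable pair the two components are either both accepting — (q3, p0), (q2, p3) — or both non-accepting, so no string is accepted by exactly one of the machines: L(M1) \ L(M2) and L(M2) \ L(M1) are both empty.
Hence every string is accepted by M1 iff it is accepted by M2, and the two languages coincide.

Yes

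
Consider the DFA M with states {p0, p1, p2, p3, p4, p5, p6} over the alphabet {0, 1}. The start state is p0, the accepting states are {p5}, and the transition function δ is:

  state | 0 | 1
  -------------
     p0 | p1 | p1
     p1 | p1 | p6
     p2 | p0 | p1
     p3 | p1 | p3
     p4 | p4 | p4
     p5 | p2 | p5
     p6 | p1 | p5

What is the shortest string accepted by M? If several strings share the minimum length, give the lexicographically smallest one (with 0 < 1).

011

A breadth-first search from p0 reaches an accepting state first via the path p0 → p1 → p6 → p5 on input 011.
No string of length < 3 is accepted (BFS exhausts all shorter strings without reaching an accepting state), and 011 is the lexicographically least accepting string of length 3.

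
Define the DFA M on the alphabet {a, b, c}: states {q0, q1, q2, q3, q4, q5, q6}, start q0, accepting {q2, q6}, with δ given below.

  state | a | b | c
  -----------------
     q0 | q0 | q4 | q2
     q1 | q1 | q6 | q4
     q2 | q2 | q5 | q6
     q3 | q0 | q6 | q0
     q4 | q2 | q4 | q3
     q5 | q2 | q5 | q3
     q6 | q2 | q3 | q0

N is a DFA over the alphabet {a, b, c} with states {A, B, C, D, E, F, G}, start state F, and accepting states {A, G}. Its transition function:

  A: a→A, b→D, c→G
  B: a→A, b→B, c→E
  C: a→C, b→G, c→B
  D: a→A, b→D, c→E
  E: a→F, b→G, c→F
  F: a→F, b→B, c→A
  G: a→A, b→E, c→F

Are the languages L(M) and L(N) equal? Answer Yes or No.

Yes

Exploring the product automaton M × N from the start pair (q0, F), following both machines on each input symbol, reaches 6 state pairs: (q0, F), (q4, B), (q2, A), (q3, E), (q5, D), (q6, G).
M accepts in {q2, q6} and N accepts in {A, G}. In every reachable pair the two components are either both accepting — (q2, A), (q6, G) — or both non-accepting, so no string is accepted by exactly one of the machines: L(M) \ L(N) and L(N) \ L(M) are both empty.
Hence every string is accepted by M iff it is accepted by N, and the two languages coincide.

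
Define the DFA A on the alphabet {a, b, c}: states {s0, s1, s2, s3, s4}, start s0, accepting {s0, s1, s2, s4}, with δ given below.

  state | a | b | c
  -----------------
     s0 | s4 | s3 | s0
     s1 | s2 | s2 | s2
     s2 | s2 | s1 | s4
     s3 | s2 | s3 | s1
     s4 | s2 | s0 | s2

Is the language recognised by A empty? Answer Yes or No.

The empty string ε is accepted: the run s0 ends in the accepting state s0.
Since at least one string is accepted, L(A) is not empty.

No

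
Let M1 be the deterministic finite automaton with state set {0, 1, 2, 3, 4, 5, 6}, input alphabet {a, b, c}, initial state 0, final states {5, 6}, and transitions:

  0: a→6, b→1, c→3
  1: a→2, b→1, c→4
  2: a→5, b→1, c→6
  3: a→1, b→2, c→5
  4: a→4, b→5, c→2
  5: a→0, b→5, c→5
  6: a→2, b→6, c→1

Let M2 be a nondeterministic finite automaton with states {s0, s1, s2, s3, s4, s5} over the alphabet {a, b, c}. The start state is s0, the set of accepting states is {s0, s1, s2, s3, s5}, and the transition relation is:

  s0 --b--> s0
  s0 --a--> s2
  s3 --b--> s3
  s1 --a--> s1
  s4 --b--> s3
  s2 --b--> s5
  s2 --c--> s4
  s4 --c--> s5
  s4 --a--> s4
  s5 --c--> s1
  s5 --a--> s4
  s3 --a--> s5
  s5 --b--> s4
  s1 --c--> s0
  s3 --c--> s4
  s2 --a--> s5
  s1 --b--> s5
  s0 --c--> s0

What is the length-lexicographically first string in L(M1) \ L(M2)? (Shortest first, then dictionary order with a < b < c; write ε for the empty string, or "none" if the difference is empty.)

aaa

The string aaa is accepted by M1 but not by M2.
No shorter string lies in the difference, and aaa is the lexicographically first length-3 string in L(M1) \ L(M2).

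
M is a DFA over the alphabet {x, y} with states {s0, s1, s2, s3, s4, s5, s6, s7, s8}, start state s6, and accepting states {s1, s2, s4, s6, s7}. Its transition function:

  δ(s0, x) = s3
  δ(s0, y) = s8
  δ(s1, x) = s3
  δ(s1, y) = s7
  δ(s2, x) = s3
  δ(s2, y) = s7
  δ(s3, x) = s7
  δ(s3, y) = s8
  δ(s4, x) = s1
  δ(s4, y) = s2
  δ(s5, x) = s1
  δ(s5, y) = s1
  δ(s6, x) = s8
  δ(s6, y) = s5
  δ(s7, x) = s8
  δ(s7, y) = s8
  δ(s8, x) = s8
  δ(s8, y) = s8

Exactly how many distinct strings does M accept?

7

The useful subgraph on states {s1, s3, s5, s6, s7} is acyclic, so L(M) is finite; the longest accepting path visits 5 useful states, giving maximum string length 4.
Counting accepting paths from s6 by length: 1 of length 0, 2 of length 2, 2 of length 3, 2 of length 4. Total 7.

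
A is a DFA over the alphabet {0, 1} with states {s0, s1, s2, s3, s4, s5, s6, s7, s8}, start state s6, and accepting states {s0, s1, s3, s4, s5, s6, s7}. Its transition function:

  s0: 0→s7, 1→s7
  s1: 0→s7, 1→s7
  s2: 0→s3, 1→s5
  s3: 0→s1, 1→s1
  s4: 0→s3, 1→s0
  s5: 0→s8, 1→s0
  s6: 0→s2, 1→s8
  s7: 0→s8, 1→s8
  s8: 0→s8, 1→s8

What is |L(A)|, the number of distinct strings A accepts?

12

The useful subgraph on states {s0, s1, s2, s3, s5, s6, s7} is acyclic, so L(A) is finite; the longest accepting path visits 5 useful states, giving maximum string length 4.
Counting accepting paths from s6 by length: 1 of length 0, 2 of length 2, 3 of length 3, 6 of length 4. Total 12.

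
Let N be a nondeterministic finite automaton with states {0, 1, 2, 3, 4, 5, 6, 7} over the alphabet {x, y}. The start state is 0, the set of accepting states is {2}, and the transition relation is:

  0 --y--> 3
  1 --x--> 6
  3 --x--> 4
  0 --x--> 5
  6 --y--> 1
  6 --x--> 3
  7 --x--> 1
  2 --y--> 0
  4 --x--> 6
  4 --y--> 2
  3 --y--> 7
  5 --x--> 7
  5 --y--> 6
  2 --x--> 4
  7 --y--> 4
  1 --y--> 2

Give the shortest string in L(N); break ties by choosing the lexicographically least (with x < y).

yxy

A breadth-first search from 0 reaches an accepting state first via the path 0 → 3 → 4 → 2 on input yxy.
No string of length < 3 is accepted (BFS exhausts all shorter strings without reaching an accepting state), and yxy is the lexicographically least accepting string of length 3.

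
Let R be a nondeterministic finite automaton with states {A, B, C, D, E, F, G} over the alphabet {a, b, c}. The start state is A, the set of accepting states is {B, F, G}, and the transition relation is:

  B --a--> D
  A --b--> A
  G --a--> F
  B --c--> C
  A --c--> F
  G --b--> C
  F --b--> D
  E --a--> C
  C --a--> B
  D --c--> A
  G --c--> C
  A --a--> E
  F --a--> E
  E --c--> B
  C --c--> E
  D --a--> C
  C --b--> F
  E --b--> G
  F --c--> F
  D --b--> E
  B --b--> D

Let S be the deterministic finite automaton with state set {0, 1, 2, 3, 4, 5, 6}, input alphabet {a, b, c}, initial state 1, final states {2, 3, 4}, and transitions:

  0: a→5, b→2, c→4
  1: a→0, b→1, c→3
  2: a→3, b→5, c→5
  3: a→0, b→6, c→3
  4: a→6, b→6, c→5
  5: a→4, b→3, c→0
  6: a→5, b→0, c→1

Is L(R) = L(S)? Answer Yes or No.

Exploring the product automaton R × S from the start pair (A, 1), following both machines on each input symbol, reaches 7 state pairs: (A, 1), (E, 0), (F, 3), (C, 5), (G, 2), (B, 4), (D, 6).
R accepts in {B, F, G} and S accepts in {2, 3, 4}. In every reachable pair the two components are either both accepting — (F, 3), (G, 2), (B, 4) — or both non-accepting, so no string is accepted by exactly one of the machines: L(R) \ L(S) and L(S) \ L(R) are both empty.
Hence every string is accepted by R iff it is accepted by S, and the two languages coincide.

Yes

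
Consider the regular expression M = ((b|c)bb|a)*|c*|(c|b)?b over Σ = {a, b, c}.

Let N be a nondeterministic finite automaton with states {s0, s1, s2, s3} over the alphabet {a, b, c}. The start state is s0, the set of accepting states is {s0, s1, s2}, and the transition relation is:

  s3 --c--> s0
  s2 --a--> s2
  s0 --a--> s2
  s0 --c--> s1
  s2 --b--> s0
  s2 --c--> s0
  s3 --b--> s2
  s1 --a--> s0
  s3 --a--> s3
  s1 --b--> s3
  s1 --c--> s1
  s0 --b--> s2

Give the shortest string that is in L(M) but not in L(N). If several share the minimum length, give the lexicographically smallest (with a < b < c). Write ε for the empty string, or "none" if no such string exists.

The string cb is accepted by M but not by N.
No shorter string lies in the difference, and cb is the lexicographically first length-2 string in L(M) \ L(N).

cb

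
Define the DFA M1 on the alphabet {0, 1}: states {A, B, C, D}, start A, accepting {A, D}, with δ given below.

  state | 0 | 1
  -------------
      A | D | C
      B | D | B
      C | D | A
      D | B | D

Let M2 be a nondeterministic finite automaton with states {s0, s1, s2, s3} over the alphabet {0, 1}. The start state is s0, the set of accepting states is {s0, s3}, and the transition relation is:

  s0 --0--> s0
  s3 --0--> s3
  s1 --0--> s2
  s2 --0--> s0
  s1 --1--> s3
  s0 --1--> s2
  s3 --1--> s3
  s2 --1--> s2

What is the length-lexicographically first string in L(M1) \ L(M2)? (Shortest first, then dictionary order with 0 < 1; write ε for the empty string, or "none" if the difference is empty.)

01

The string 01 is accepted by M1 but not by M2.
No shorter string lies in the difference, and 01 is the lexicographically first length-2 string in L(M1) \ L(M2).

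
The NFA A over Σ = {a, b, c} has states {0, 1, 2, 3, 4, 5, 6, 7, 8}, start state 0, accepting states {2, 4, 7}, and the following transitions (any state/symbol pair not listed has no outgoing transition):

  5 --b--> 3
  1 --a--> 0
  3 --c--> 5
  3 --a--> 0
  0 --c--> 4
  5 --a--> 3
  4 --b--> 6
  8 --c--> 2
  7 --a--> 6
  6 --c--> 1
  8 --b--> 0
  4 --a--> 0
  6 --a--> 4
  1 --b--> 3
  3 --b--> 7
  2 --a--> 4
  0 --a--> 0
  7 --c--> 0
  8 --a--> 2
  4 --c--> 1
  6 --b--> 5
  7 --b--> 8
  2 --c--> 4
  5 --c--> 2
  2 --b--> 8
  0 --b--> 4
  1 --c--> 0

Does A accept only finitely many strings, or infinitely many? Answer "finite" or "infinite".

infinite

State 0 is reachable from the start and can reach an accepting state, and it lies on the cycle 0 → 0.
Traversing that cycle any number of times yields accepted strings of unbounded length, so the language is infinite.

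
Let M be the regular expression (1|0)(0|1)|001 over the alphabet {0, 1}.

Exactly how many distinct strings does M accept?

5

The expression has no Kleene star, so L(M) is finite. Expanding the alternatives gives {00, 01, 10, 11, 001}.
That is 4 of length 2, 1 of length 3: 5 strings in all.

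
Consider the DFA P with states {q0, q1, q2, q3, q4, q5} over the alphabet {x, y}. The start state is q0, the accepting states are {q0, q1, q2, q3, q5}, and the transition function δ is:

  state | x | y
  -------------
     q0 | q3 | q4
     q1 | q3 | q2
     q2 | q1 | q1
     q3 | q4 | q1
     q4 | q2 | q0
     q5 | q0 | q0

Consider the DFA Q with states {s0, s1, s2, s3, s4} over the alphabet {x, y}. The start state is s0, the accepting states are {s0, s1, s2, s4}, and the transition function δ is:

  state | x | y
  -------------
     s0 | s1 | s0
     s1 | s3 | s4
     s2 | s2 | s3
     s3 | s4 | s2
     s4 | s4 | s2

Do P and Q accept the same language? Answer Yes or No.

The string yxx is accepted by P but rejected by Q.
So L(P) ≠ L(Q).

No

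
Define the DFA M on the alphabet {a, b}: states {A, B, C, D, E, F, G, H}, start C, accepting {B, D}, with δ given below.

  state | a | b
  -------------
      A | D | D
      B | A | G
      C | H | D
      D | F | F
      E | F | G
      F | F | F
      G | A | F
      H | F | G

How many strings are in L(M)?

The useful subgraph on states {A, C, D, G, H} is acyclic, so L(M) is finite; the longest accepting path visits 5 useful states, giving maximum string length 4.
Counting accepting paths from C by length: 1 of length 1, 2 of length 4. Total 3.

3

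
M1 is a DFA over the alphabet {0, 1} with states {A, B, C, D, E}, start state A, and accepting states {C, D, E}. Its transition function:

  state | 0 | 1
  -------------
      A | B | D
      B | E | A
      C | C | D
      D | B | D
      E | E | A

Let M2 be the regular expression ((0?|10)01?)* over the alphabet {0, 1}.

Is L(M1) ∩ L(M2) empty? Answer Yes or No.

The string 00 is accepted by both M1 and M2.
Hence L(M1) ∩ L(M2) ≠ ∅.

No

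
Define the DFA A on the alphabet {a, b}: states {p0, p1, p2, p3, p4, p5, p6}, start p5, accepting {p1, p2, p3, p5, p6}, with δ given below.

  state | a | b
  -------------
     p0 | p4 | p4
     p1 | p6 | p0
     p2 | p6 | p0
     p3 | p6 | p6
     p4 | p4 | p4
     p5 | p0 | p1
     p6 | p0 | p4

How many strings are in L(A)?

3

The useful subgraph on states {p1, p5, p6} is acyclic, so L(A) is finite; the longest accepting path visits 3 useful states, giving maximum string length 2.
Counting accepting paths from p5 by length: 1 of length 0, 1 of length 1, 1 of length 2. Total 3.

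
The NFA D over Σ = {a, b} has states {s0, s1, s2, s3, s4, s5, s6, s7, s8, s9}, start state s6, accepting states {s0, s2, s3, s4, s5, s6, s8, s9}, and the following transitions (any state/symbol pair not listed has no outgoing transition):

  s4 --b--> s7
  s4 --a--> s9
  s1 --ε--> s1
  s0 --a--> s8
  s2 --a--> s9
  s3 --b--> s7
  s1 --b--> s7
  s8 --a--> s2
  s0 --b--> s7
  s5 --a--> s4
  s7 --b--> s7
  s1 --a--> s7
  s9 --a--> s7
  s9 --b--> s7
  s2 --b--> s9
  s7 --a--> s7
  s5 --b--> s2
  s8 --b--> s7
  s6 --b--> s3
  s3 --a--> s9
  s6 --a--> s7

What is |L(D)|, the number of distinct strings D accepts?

3

The useful subgraph on states {s3, s6, s9} is acyclic, so L(D) is finite; the longest accepting path visits 3 useful states, giving maximum string length 2.
Counting accepting paths from s6 by length: 1 of length 0, 1 of length 1, 1 of length 2. Total 3.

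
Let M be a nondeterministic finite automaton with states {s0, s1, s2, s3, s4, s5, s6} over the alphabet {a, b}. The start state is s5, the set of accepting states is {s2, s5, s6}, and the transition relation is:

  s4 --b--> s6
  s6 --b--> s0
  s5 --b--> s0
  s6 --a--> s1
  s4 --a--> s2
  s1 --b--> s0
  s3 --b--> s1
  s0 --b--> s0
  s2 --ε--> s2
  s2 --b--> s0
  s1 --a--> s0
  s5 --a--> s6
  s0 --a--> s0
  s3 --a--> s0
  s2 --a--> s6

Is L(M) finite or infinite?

The useful states (reachable from s5 and able to reach an accepting state) are {s5, s6}.
Restricted to these states the transition graph has no cycle, so every accepting path has bounded length and L is finite.

finite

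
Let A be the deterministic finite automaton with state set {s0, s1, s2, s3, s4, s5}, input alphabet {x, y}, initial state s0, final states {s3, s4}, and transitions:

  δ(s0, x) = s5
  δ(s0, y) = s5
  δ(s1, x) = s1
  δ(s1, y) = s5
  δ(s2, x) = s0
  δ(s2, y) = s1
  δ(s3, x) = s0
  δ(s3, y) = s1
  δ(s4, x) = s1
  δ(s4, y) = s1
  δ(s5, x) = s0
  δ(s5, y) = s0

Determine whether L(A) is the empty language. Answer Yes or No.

Yes

The states reachable from the start state are {s0, s5}.
None of the accepting states {s3, s4} is reachable, so no string is accepted and L(A) = ∅.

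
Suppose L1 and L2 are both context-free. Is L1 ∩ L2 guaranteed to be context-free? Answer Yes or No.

No

{aⁿbⁿcᵐ : m,n≥0} and {aᵐbⁿcⁿ : m,n≥0} are both context-free, but their intersection {aⁿbⁿcⁿ : n≥0} is not (pumping lemma).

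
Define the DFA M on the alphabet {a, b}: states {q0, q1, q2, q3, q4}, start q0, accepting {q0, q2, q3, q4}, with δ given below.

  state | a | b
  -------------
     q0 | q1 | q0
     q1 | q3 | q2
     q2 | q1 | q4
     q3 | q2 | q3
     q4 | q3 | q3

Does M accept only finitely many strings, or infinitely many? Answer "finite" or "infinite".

infinite

State q0 is reachable from the start and can reach an accepting state, and it lies on the cycle q0 → q0.
Traversing that cycle any number of times yields accepted strings of unbounded length, so the language is infinite.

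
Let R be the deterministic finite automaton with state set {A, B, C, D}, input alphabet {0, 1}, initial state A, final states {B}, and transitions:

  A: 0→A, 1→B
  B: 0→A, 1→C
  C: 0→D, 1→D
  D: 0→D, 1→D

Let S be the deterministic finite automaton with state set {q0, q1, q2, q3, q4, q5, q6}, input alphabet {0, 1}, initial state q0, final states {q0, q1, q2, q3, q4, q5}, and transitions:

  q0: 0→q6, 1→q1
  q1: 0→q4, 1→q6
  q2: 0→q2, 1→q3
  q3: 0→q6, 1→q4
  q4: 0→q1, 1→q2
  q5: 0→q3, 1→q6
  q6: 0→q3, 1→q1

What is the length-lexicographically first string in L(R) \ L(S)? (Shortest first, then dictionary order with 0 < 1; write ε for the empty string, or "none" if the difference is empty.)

1001

The string 1001 is accepted by R but not by S.
No shorter string lies in the difference, and 1001 is the lexicographically first length-4 string in L(R) \ L(S).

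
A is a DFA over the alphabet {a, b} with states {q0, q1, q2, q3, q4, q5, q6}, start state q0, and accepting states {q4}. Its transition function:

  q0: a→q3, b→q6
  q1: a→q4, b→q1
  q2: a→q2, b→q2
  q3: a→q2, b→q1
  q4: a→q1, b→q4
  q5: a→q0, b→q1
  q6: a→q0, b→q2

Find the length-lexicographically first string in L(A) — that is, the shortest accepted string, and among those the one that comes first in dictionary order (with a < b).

aba

A breadth-first search from q0 reaches an accepting state first via the path q0 → q3 → q1 → q4 on input aba.
No string of length < 3 is accepted (BFS exhausts all shorter strings without reaching an accepting state), and aba is the lexicographically least accepting string of length 3.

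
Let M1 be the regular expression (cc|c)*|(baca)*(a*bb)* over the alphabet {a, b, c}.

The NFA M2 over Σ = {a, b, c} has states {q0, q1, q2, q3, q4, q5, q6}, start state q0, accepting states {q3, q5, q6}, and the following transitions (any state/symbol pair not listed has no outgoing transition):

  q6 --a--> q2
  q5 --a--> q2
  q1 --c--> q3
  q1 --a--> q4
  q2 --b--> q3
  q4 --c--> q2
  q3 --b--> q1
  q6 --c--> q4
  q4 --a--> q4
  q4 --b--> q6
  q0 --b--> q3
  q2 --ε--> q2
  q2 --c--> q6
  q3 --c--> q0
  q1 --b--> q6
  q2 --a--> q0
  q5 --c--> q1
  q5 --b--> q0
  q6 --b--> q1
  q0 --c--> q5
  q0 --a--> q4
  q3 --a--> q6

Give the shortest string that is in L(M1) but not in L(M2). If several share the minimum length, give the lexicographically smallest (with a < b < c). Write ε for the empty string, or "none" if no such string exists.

ε

The empty string ε is accepted by M1 but not by M2.
Since ε is the unique shortest string, it is the required witness.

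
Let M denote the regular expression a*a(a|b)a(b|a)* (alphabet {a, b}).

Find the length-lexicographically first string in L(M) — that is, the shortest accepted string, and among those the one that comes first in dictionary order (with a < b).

By inspection of the expression, no string of length less than 3 matches, and aaa is the lexicographically first match of length 3.

aaa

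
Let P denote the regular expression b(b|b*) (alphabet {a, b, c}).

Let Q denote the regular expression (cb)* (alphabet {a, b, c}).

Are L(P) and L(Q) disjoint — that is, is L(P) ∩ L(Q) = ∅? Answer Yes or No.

Converting the expression P to a DFA (subset construction, then merging equivalent states) gives the minimal DFA with states {p0, p1, p2}, start state p0, accepting states {p2} and transitions p0: a→p1, b→p2, c→p1; p1: a→p1, b→p1, c→p1; p2: a→p1, b→p2, c→p1.
Converting the expression Q to a DFA (subset construction, then merging equivalent states) gives the minimal DFA with states {q0, q1, q2}, start state q0, accepting states {q0} and transitions q0: a→q1, b→q1, c→q2; q1: a→q1, b→q1, c→q1; q2: a→q1, b→q0, c→q1.
Exploring the product automaton P × Q from the start pair (p0, q0), following both machines on each input symbol, reaches 5 state pairs: (p0, q0), (p1, q1), (p2, q1), (p1, q2), (p1, q0).
P accepts in {p2} and Q accepts in {q0}; no reachable pair has both components accepting, so no string drives both machines to acceptance simultaneously and L(P) ∩ L(Q) = ∅.
So no string is accepted by both, and the intersection is empty.

Yes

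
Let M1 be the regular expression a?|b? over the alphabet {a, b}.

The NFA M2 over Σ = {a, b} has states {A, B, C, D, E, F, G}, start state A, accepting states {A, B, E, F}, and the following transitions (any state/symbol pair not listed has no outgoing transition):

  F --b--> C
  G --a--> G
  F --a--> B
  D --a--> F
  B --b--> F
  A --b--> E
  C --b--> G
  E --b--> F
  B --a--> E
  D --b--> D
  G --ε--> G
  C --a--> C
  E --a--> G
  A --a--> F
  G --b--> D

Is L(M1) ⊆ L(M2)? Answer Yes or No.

Converting the expression M1 to a DFA (subset construction, then merging equivalent states) gives the minimal DFA with states {r0, r1, r2}, start state r0, accepting states {r0, r1} and transitions r0: a→r1, b→r1; r1: a→r2, b→r2; r2: a→r2, b→r2.
Exploring the product automaton M1 × M2 from the start pair (r0, A), following both machines on each input symbol, reaches 9 state pairs: (r0, A), (r1, F), (r1, E), (r2, B), (r2, C), (r2, G), (r2, F), (r2, E), (r2, D).
M1 accepts in {r0, r1} and M2 accepts in {A, B, E, F}. The reachable pairs whose M1-component is accepting are (r0, A), (r1, F), (r1, E); in each of them the M2-component is accepting too, so the product for L(M1) \ L(M2) (M1-component accepting, M2-component rejecting) has no reachable accepting pair and the difference is empty.
Hence every string in L(M1) is also in L(M2).

Yes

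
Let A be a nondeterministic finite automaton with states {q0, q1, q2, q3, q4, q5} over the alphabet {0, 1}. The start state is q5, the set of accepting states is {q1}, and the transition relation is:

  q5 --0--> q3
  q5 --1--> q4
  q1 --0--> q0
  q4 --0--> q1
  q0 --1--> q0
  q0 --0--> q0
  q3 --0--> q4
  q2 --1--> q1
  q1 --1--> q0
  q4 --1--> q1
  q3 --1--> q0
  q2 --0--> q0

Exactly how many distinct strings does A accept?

4

The useful subgraph on states {q1, q3, q4, q5} is acyclic, so L(A) is finite; the longest accepting path visits 4 useful states, giving maximum string length 3.
Counting accepting paths from q5 by length: 2 of length 2, 2 of length 3. Total 4.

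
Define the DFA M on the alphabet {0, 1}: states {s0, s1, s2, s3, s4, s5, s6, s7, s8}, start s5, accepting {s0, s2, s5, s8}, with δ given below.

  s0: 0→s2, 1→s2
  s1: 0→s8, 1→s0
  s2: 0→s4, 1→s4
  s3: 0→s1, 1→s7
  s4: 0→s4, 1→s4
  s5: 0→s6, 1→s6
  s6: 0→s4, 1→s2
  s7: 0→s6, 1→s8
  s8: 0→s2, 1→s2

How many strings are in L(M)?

The useful subgraph on states {s2, s5, s6} is acyclic, so L(M) is finite; the longest accepting path visits 3 useful states, giving maximum string length 2.
Counting accepting paths from s5 by length: 1 of length 0, 2 of length 2. Total 3.

3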